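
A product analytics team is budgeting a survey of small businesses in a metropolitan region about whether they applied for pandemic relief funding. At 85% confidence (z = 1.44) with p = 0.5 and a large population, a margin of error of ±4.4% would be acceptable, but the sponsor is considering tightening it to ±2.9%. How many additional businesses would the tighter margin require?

At ±4.4%: n = 1.44² × 0.2500 / 0.044² ≈ 267.77 → 268.
At ±2.9%: n = 1.44² × 0.2500 / 0.029² ≈ 616.41 → 617.
Additional respondents: 617 − 268 = 349.

349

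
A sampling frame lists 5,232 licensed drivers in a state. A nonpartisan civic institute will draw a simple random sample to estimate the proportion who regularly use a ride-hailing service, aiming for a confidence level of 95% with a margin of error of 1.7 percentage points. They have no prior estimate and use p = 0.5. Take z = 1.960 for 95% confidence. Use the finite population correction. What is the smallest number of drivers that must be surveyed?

Unadjusted: n₀ = 1.960² × 0.50 × 0.50 / 0.017² ≈ 3323.18, so n₀ = 3324.
Finite population correction with N = 5,232: n = n₀ / (1 + (n₀−1)/N) = 3324 / (1 + 3323/5232) = 3324 / 1.6351 ≈ 2032.87.
Rounding up, n = 2033.

2033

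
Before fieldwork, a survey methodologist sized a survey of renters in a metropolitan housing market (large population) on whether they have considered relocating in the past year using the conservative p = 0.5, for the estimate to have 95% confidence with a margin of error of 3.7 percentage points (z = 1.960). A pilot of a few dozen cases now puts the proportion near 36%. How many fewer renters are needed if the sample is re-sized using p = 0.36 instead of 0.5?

Conservative (p = 0.5): n = 1.960² × 0.25 / 0.037² ≈ 701.53 → 702.
Using p = 0.36: p(1−p) = 0.2304, so n = 1.960² × 0.2304 / 0.037² ≈ 646.53 → 647.
Reduction: 702 − 647 = 55.

55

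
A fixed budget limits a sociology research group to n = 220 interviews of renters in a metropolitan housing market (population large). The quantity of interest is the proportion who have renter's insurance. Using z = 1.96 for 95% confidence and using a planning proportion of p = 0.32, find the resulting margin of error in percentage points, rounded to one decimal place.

6.2

SE(p̂) = √[p(1−p)/n] = √[0.2176/220] = 0.03145.
E = z × SE = 1.96 × 0.03145 = 0.06164, or 6.2 percentage points.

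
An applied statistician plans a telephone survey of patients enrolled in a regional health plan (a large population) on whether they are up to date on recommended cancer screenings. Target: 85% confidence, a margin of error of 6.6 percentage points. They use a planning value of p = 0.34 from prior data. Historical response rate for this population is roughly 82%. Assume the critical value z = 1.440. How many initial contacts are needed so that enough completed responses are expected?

131

Completed interviews needed: n₀ = 1.440² × 0.2244 / 0.066² ≈ 106.82 → 107.
At an 82% response rate, contacts needed = 107 / 0.82 ≈ 130.49 → 131.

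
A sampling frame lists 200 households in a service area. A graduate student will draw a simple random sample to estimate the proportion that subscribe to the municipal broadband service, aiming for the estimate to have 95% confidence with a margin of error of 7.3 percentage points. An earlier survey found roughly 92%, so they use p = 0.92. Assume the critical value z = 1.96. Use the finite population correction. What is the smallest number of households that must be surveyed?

43

Unadjusted: n₀ = 1.96² × 0.92 × 0.08 / 0.073² ≈ 53.06, so n₀ = 54.
Finite population correction with N = 200: n = n₀ / (1 + (n₀−1)/N) = 54 / (1 + 53/200) = 54 / 1.2650 ≈ 42.69.
Rounding up, n = 43.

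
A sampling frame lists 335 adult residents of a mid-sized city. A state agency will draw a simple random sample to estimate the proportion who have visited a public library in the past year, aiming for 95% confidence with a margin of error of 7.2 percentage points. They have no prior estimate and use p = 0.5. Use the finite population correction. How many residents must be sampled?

For 95% confidence, z = 1.960.
Unadjusted: n₀ = 1.960² × 0.50 × 0.50 / 0.072² ≈ 185.26, so n₀ = 186.
Finite population correction with N = 335: n = n₀ / (1 + (n₀−1)/N) = 186 / (1 + 185/335) = 186 / 1.5522 ≈ 119.83.
Rounding up, n = 120.

120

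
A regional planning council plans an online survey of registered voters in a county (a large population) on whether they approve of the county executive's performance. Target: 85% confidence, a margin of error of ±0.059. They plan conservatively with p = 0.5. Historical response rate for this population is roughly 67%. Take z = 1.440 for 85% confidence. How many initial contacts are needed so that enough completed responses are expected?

Completed interviews needed: n₀ = 1.440² × 0.2500 / 0.059² ≈ 148.92 → 149.
At a 67% response rate, contacts needed = 149 / 0.67 ≈ 222.39 → 223.

223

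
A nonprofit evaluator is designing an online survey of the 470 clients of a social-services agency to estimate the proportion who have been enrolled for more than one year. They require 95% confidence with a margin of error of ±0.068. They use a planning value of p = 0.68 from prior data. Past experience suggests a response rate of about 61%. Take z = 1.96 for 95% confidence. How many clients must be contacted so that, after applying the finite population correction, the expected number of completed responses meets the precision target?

Completed interviews needed (unadjusted): n₀ = 1.96² × 0.2176 / 0.068² ≈ 180.78 → 181.
FPC for N = 470: n = 181 / (1 + 180/470) = 181 / 1.3830 ≈ 130.88 → 131.
At a 61% response rate, contacts needed = 131 / 0.61 ≈ 214.75 → 215.

215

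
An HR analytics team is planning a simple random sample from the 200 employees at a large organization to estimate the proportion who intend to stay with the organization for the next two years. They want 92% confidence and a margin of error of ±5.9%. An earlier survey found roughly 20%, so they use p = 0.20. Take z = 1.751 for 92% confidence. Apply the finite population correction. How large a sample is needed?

83

Unadjusted: n₀ = 1.751² × 0.20 × 0.80 / 0.059² ≈ 140.93, so n₀ = 141.
Finite population correction with N = 200: n = n₀ / (1 + (n₀−1)/N) = 141 / (1 + 140/200) = 141 / 1.7000 ≈ 82.94.
Rounding up, n = 83.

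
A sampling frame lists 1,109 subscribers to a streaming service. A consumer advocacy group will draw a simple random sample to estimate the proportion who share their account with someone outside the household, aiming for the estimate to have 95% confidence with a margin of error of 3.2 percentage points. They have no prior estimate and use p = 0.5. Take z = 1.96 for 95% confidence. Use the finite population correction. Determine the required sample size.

509

Unadjusted: n₀ = 1.96² × 0.50 × 0.50 / 0.032² ≈ 937.89, so n₀ = 938.
Finite population correction with N = 1,109: n = n₀ / (1 + (n₀−1)/N) = 938 / (1 + 937/1109) = 938 / 1.8449 ≈ 508.43.
Rounding up, n = 509.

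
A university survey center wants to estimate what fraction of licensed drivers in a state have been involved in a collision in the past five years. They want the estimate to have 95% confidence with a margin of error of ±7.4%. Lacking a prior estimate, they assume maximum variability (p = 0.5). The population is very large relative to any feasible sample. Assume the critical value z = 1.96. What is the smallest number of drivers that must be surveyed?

176

With p = 0.5, p(1−p) = 0.25.
n = z²·p(1−p)/E² = 1.96² × 0.2500 / 0.074² = 3.8416 × 0.2500 / 0.005476 ≈ 175.38.
Rounding up gives n = 176.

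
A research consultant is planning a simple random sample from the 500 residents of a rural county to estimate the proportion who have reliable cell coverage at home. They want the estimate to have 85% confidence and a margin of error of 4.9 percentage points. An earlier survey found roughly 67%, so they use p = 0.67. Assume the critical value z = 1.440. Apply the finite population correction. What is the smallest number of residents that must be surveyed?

Unadjusted: n₀ = 1.440² × 0.67 × 0.33 / 0.049² ≈ 190.95, so n₀ = 191.
Finite population correction with N = 500: n = n₀ / (1 + (n₀−1)/N) = 191 / (1 + 190/500) = 191 / 1.3800 ≈ 138.41.
Rounding up, n = 139.

139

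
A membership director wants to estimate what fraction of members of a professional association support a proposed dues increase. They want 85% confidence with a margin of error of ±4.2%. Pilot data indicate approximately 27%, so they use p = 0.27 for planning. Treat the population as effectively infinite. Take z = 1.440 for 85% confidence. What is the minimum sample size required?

With p = 0.27, p(1−p) = 0.1971.
n = z²·p(1−p)/E² = 1.440² × 0.1971 / 0.042² = 2.0736 × 0.1971 / 0.001764 ≈ 231.69.
Rounding up gives n = 232.

232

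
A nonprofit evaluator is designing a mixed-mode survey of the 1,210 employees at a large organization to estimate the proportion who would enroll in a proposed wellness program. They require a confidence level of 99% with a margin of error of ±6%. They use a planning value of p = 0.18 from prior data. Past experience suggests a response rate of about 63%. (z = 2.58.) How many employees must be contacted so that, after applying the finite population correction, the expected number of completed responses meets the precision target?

354

Completed interviews needed (unadjusted): n₀ = 2.58² × 0.1476 / 0.060² ≈ 272.91 → 273.
FPC for N = 1,210: n = 273 / (1 + 272/1210) = 273 / 1.2248 ≈ 222.89 → 223.
At a 63% response rate, contacts needed = 223 / 0.63 ≈ 353.97 → 354.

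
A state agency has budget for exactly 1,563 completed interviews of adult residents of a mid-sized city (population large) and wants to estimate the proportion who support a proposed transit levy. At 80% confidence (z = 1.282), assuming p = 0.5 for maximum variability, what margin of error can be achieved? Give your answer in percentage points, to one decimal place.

SE(p̂) = √[p(1−p)/n] = √[0.2500/1563] = 0.01265.
E = z × SE = 1.282 × 0.01265 = 0.01621, or 1.6 percentage points.

1.6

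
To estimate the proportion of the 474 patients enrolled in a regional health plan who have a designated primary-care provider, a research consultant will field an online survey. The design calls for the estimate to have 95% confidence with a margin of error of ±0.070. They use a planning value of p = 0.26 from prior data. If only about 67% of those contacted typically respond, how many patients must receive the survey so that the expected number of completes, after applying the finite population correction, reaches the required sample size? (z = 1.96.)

Completed interviews needed (unadjusted): n₀ = 1.96² × 0.1924 / 0.070² ≈ 150.84 → 151.
FPC for N = 474: n = 151 / (1 + 150/474) = 151 / 1.3165 ≈ 114.70 → 115.
At a 67% response rate, contacts needed = 115 / 0.67 ≈ 171.64 → 172.

172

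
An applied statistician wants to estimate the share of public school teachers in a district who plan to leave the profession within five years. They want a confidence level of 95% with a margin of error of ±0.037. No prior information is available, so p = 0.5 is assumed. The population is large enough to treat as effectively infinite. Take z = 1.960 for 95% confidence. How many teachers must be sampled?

With p = 0.5, p(1−p) = 0.25.
n = z²·p(1−p)/E² = 1.960² × 0.2500 / 0.037² = 3.8416 × 0.2500 / 0.001369 ≈ 701.53.
Rounding up gives n = 702.

702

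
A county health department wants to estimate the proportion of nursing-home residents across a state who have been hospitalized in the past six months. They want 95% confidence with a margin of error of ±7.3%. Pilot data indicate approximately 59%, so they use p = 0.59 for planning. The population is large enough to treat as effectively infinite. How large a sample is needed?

175

For 95% confidence, z = 1.960.
With p = 0.59, p(1−p) = 0.2419.
n = z²·p(1−p)/E² = 1.960² × 0.2419 / 0.073² = 3.8416 × 0.2419 / 0.005329 ≈ 174.38.
Rounding up gives n = 175.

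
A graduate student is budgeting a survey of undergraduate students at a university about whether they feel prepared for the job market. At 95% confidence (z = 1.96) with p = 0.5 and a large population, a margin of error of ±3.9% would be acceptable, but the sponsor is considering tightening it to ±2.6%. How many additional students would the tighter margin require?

At ±3.9%: n = 1.96² × 0.2500 / 0.039² ≈ 631.43 → 632.
At ±2.6%: n = 1.96² × 0.2500 / 0.026² ≈ 1420.71 → 1421.
Additional respondents: 1421 − 632 = 789.

789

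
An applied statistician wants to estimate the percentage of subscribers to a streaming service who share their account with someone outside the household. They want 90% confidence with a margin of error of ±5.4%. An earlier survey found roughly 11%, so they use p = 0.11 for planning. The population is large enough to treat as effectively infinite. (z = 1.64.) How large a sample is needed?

With p = 0.11, p(1−p) = 0.0979.
n = z²·p(1−p)/E² = 1.64² × 0.0979 / 0.054² = 2.6896 × 0.0979 / 0.002916 ≈ 90.30.
Rounding up gives n = 91.

91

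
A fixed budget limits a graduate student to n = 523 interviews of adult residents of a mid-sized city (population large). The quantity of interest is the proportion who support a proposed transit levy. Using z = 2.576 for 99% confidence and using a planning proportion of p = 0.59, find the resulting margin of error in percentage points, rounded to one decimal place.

SE(p̂) = √[p(1−p)/n] = √[0.2419/523] = 0.02151.
E = z × SE = 2.576 × 0.02151 = 0.05540, or 5.5 percentage points.

5.5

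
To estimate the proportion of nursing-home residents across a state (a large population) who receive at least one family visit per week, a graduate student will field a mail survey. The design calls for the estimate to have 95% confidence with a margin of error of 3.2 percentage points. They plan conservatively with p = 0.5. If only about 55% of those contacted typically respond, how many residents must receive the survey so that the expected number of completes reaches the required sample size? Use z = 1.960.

1706

Completed interviews needed: n₀ = 1.960² × 0.2500 / 0.032² ≈ 937.89 → 938.
At a 55% response rate, contacts needed = 938 / 0.55 ≈ 1705.45 → 1706.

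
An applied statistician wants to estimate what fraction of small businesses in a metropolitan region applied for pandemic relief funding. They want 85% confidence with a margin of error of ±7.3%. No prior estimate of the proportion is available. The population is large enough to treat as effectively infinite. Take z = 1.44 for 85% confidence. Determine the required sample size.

With no prior estimate, use p = 0.5, giving p(1−p) = 0.25.
n = z²·p(1−p)/E² = 1.44² × 0.2500 / 0.073² = 2.0736 × 0.2500 / 0.005329 ≈ 97.28.
Rounding up gives n = 98.

98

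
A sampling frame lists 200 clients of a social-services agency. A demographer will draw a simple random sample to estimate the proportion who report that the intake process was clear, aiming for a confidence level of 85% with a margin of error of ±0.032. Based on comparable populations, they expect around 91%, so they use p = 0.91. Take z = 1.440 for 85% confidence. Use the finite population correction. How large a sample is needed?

91

Unadjusted: n₀ = 1.440² × 0.91 × 0.09 / 0.032² ≈ 165.85, so n₀ = 166.
Finite population correction with N = 200: n = n₀ / (1 + (n₀−1)/N) = 166 / (1 + 165/200) = 166 / 1.8250 ≈ 90.96.
Rounding up, n = 91.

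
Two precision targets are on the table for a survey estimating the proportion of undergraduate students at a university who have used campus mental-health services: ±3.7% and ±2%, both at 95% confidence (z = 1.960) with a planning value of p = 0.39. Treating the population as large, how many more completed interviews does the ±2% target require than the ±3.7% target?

At ±3.7%: n = 1.960² × 0.2379 / 0.037² ≈ 667.58 → 668.
At ±2%: n = 1.960² × 0.2379 / 0.020² ≈ 2284.79 → 2285.
Additional respondents: 2285 − 668 = 1617.

1617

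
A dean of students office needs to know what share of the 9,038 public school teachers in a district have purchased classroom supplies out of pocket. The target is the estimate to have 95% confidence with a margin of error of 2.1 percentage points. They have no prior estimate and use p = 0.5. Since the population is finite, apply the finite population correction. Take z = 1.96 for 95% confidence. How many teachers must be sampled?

1756

Unadjusted: n₀ = 1.96² × 0.50 × 0.50 / 0.021² ≈ 2177.78, so n₀ = 2178.
Finite population correction with N = 9,038: n = n₀ / (1 + (n₀−1)/N) = 2178 / (1 + 2177/9038) = 2178 / 1.2409 ≈ 1755.22.
Rounding up, n = 1756.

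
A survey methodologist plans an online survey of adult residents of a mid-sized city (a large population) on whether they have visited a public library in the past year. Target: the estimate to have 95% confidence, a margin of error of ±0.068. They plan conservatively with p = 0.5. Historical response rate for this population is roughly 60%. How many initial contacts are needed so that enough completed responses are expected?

347

For 95% confidence, z = 1.96.
Completed interviews needed: n₀ = 1.96² × 0.2500 / 0.068² ≈ 207.70 → 208.
At a 60% response rate, contacts needed = 208 / 0.60 ≈ 346.67 → 347.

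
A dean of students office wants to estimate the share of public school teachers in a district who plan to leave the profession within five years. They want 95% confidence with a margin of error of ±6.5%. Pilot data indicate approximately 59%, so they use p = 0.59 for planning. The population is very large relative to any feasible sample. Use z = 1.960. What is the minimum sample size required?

With p = 0.59, p(1−p) = 0.2419.
n = z²·p(1−p)/E² = 1.960² × 0.2419 / 0.065² = 3.8416 × 0.2419 / 0.004225 ≈ 219.95.
Rounding up gives n = 220.

220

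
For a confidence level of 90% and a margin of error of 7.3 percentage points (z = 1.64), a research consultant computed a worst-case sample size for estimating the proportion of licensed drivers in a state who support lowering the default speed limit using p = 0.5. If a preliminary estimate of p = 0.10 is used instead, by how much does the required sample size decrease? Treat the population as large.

Conservative (p = 0.5): n = 1.64² × 0.25 / 0.073² ≈ 126.18 → 127.
Using p = 0.10: p(1−p) = 0.0900, so n = 1.64² × 0.0900 / 0.073² ≈ 45.42 → 46.
Reduction: 127 − 46 = 81.

81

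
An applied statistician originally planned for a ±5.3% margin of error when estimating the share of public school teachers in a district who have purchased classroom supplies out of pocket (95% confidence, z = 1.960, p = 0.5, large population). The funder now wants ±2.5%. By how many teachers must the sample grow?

1195

At ±5.3%: n = 1.960² × 0.2500 / 0.053² ≈ 341.90 → 342.
At ±2.5%: n = 1.960² × 0.2500 / 0.025² ≈ 1536.64 → 1537.
Additional respondents: 1537 − 342 = 1195.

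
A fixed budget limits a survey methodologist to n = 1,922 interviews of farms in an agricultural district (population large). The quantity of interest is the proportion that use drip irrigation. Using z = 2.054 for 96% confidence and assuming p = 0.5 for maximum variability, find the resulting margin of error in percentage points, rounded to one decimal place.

SE(p̂) = √[p(1−p)/n] = √[0.2500/1922] = 0.01140.
E = z × SE = 2.054 × 0.01140 = 0.02343, or 2.3 percentage points.

2.3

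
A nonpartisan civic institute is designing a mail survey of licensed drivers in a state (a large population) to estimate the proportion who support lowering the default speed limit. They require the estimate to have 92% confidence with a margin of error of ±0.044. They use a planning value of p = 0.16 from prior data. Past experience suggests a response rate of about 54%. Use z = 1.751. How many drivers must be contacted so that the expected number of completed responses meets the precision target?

Completed interviews needed: n₀ = 1.751² × 0.1344 / 0.044² ≈ 212.85 → 213.
At a 54% response rate, contacts needed = 213 / 0.54 ≈ 394.44 → 395.

395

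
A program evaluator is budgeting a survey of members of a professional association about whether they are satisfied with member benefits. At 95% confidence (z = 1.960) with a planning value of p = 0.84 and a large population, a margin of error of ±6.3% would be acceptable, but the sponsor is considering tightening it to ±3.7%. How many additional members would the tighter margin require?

247

At ±6.3%: n = 1.960² × 0.1344 / 0.063² ≈ 130.09 → 131.
At ±3.7%: n = 1.960² × 0.1344 / 0.037² ≈ 377.14 → 378.
Additional respondents: 378 − 131 = 247.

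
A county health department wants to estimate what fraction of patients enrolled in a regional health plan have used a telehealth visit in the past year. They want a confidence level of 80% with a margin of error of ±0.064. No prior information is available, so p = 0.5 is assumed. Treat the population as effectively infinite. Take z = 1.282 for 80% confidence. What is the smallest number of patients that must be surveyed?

With p = 0.5, p(1−p) = 0.25.
n = z²·p(1−p)/E² = 1.282² × 0.2500 / 0.064² = 1.6435 × 0.2500 / 0.004096 ≈ 100.31.
Rounding up gives n = 101.

101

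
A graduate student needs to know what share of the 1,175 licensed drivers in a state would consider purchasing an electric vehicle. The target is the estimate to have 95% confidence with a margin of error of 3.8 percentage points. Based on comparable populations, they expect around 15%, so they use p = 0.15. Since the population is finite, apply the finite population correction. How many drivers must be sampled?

264

For 95% confidence, z = 1.96.
Unadjusted: n₀ = 1.96² × 0.15 × 0.85 / 0.038² ≈ 339.20, so n₀ = 340.
Finite population correction with N = 1,175: n = n₀ / (1 + (n₀−1)/N) = 340 / (1 + 339/1175) = 340 / 1.2885 ≈ 263.87.
Rounding up, n = 264.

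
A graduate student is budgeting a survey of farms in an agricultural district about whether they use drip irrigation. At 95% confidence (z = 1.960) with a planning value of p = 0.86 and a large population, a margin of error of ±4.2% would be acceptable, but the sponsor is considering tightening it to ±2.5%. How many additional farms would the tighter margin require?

At ±4.2%: n = 1.960² × 0.1204 / 0.042² ≈ 262.20 → 263.
At ±2.5%: n = 1.960² × 0.1204 / 0.025² ≈ 740.05 → 741.
Additional respondents: 741 − 263 = 478.

478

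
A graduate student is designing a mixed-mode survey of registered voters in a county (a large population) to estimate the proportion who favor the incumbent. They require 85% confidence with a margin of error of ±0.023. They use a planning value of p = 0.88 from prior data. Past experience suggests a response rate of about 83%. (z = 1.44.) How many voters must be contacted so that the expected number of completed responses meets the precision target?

Completed interviews needed: n₀ = 1.44² × 0.1056 / 0.023² ≈ 413.94 → 414.
At an 83% response rate, contacts needed = 414 / 0.83 ≈ 498.80 → 499.

499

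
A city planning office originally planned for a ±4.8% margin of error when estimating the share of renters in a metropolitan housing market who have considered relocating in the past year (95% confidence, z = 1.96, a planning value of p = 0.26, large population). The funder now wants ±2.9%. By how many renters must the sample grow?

558

At ±4.8%: n = 1.96² × 0.1924 / 0.048² ≈ 320.80 → 321.
At ±2.9%: n = 1.96² × 0.1924 / 0.029² ≈ 878.86 → 879.
Additional respondents: 879 − 321 = 558.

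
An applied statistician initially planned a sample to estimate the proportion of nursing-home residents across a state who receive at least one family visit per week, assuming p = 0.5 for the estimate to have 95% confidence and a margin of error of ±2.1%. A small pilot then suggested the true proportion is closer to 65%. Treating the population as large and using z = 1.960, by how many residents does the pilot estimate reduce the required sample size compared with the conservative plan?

Conservative (p = 0.5): n = 1.960² × 0.25 / 0.021² ≈ 2177.78 → 2178.
Using p = 0.65: p(1−p) = 0.2275, so n = 1.960² × 0.2275 / 0.021² ≈ 1981.78 → 1982.
Reduction: 2178 − 1982 = 196.

196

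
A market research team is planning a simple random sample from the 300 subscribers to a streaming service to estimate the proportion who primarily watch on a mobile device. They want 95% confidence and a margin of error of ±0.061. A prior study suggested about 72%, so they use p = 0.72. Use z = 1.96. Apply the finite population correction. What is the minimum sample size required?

124

Unadjusted: n₀ = 1.96² × 0.72 × 0.28 / 0.061² ≈ 208.13, so n₀ = 209.
Finite population correction with N = 300: n = n₀ / (1 + (n₀−1)/N) = 209 / (1 + 208/300) = 209 / 1.6933 ≈ 123.43.
Rounding up, n = 124.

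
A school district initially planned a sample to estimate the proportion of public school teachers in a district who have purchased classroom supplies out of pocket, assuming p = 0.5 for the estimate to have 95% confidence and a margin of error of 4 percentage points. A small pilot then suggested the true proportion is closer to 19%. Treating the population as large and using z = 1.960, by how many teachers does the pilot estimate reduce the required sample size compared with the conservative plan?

Conservative (p = 0.5): n = 1.960² × 0.25 / 0.040² ≈ 600.25 → 601.
Using p = 0.19: p(1−p) = 0.1539, so n = 1.960² × 0.1539 / 0.040² ≈ 369.51 → 370.
Reduction: 601 − 370 = 231.

231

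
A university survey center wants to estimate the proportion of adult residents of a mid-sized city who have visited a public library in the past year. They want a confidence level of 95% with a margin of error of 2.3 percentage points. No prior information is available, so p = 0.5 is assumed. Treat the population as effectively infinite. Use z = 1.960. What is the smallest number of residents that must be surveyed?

With p = 0.5, p(1−p) = 0.25.
n = z²·p(1−p)/E² = 1.960² × 0.2500 / 0.023² = 3.8416 × 0.2500 / 0.000529 ≈ 1815.50.
Rounding up gives n = 1816.

1816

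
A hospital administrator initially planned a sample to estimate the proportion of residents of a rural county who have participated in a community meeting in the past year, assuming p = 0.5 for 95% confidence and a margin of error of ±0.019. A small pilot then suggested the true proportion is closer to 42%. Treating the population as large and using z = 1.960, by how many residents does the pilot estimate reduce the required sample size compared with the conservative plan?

68

Conservative (p = 0.5): n = 1.960² × 0.25 / 0.019² ≈ 2660.39 → 2661.
Using p = 0.42: p(1−p) = 0.2436, so n = 1.960² × 0.2436 / 0.019² ≈ 2592.28 → 2593.
Reduction: 2661 − 2593 = 68.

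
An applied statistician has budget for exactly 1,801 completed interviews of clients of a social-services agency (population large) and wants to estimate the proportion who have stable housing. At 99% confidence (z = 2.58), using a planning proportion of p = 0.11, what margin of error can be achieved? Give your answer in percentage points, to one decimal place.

SE(p̂) = √[p(1−p)/n] = √[0.0979/1801] = 0.00737.
E = z × SE = 2.58 × 0.00737 = 0.01902, or 1.9 percentage points.

1.9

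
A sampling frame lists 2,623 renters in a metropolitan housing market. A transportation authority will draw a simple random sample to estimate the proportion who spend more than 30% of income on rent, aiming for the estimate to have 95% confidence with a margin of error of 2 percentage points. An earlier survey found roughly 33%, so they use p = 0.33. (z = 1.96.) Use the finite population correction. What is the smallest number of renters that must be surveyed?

Unadjusted: n₀ = 1.96² × 0.33 × 0.67 / 0.020² ≈ 2123.44, so n₀ = 2124.
Finite population correction with N = 2,623: n = n₀ / (1 + (n₀−1)/N) = 2124 / (1 + 2123/2623) = 2124 / 1.8094 ≈ 1173.88.
Rounding up, n = 1174.

1174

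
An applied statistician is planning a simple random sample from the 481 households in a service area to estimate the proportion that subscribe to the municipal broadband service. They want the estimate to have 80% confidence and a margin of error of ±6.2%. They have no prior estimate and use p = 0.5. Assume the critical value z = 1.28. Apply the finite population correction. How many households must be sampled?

Unadjusted: n₀ = 1.28² × 0.50 × 0.50 / 0.062² ≈ 106.56, so n₀ = 107.
Finite population correction with N = 481: n = n₀ / (1 + (n₀−1)/N) = 107 / (1 + 106/481) = 107 / 1.2204 ≈ 87.68.
Rounding up, n = 88.

88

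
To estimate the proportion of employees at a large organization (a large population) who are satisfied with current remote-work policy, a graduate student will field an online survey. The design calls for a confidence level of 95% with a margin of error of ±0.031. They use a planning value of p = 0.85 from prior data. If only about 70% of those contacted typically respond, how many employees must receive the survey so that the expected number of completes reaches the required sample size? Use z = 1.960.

Completed interviews needed: n₀ = 1.960² × 0.1275 / 0.031² ≈ 509.68 → 510.
At a 70% response rate, contacts needed = 510 / 0.70 ≈ 728.57 → 729.

729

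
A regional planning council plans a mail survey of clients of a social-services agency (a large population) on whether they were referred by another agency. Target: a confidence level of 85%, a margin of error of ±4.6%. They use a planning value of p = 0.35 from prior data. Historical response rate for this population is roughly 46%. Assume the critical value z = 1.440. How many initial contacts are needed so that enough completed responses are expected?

485

Completed interviews needed: n₀ = 1.440² × 0.2275 / 0.046² ≈ 222.94 → 223.
At a 46% response rate, contacts needed = 223 / 0.46 ≈ 484.78 → 485.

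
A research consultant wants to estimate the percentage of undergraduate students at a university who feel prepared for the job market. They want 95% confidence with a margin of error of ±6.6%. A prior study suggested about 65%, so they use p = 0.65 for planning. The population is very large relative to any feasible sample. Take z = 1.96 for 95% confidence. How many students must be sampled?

201

With p = 0.65, p(1−p) = 0.2275.
n = z²·p(1−p)/E² = 1.96² × 0.2275 / 0.066² = 3.8416 × 0.2275 / 0.004356 ≈ 200.63.
Rounding up gives n = 201.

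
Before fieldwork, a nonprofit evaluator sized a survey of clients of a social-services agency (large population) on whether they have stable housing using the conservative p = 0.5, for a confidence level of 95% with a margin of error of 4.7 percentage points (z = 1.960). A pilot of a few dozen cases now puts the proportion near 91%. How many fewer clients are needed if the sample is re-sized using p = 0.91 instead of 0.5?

Conservative (p = 0.5): n = 1.960² × 0.25 / 0.047² ≈ 434.77 → 435.
Using p = 0.91: p(1−p) = 0.0819, so n = 1.960² × 0.0819 / 0.047² ≈ 142.43 → 143.
Reduction: 435 − 143 = 292.

292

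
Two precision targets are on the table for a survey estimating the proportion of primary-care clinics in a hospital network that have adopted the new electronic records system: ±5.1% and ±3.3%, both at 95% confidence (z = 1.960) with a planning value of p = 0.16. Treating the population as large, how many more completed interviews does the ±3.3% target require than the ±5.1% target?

At ±5.1%: n = 1.960² × 0.1344 / 0.051² ≈ 198.50 → 199.
At ±3.3%: n = 1.960² × 0.1344 / 0.033² ≈ 474.11 → 475.
Additional respondents: 475 − 199 = 276.

276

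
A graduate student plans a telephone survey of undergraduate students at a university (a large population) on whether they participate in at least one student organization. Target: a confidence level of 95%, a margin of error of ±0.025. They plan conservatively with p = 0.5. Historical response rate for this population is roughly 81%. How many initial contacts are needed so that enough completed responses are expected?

1898

For 95% confidence, z = 1.96.
Completed interviews needed: n₀ = 1.96² × 0.2500 / 0.025² ≈ 1536.64 → 1537.
At an 81% response rate, contacts needed = 1537 / 0.81 ≈ 1897.53 → 1898.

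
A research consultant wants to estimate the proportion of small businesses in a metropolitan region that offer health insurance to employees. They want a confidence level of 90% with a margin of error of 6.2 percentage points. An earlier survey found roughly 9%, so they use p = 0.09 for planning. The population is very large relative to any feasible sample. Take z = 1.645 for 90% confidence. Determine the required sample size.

With p = 0.09, p(1−p) = 0.0819.
n = z²·p(1−p)/E² = 1.645² × 0.0819 / 0.062² = 2.7060 × 0.0819 / 0.003844 ≈ 57.65.
Rounding up gives n = 58.

58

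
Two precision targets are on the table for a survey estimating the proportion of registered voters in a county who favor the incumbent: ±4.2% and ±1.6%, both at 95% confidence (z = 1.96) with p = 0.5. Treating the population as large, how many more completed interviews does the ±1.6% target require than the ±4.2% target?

3207

At ±4.2%: n = 1.96² × 0.2500 / 0.042² ≈ 544.44 → 545.
At ±1.6%: n = 1.96² × 0.2500 / 0.016² ≈ 3751.56 → 3752.
Additional respondents: 3752 − 545 = 3207.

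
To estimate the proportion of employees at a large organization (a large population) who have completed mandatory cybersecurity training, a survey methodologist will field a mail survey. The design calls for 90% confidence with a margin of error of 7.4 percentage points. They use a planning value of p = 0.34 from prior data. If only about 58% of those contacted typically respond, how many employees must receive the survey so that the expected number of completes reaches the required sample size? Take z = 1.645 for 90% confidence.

192

Completed interviews needed: n₀ = 1.645² × 0.2244 / 0.074² ≈ 110.89 → 111.
At a 58% response rate, contacts needed = 111 / 0.58 ≈ 191.38 → 192.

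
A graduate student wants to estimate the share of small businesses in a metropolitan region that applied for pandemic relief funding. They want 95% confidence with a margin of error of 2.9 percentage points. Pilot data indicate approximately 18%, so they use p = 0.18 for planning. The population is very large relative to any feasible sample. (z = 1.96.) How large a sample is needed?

With p = 0.18, p(1−p) = 0.1476.
n = z²·p(1−p)/E² = 1.96² × 0.1476 / 0.029² = 3.8416 × 0.1476 / 0.000841 ≈ 674.22.
Rounding up gives n = 675.

675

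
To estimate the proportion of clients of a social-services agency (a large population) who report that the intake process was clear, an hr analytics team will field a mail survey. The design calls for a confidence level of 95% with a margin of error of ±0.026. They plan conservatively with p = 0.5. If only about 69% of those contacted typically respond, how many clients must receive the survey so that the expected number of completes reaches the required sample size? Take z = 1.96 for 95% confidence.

2060

Completed interviews needed: n₀ = 1.96² × 0.2500 / 0.026² ≈ 1420.71 → 1421.
At a 69% response rate, contacts needed = 1421 / 0.69 ≈ 2059.42 → 2060.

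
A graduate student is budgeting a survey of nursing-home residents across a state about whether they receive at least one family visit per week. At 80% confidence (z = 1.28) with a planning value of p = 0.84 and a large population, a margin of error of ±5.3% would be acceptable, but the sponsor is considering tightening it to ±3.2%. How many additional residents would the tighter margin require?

137

At ±5.3%: n = 1.28² × 0.1344 / 0.053² ≈ 78.39 → 79.
At ±3.2%: n = 1.28² × 0.1344 / 0.032² ≈ 215.04 → 216.
Additional respondents: 216 − 79 = 137.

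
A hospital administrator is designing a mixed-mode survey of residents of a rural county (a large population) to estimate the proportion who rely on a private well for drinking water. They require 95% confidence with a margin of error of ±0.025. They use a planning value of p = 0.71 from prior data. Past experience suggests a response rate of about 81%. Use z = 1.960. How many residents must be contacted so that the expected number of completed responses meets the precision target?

1563

Completed interviews needed: n₀ = 1.960² × 0.2059 / 0.025² ≈ 1265.58 → 1266.
At an 81% response rate, contacts needed = 1266 / 0.81 ≈ 1562.96 → 1563.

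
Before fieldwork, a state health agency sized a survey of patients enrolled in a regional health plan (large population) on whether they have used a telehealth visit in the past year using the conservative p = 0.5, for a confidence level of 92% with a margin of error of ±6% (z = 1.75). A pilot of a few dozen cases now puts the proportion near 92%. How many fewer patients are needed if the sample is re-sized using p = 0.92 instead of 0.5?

Conservative (p = 0.5): n = 1.75² × 0.25 / 0.060² ≈ 212.67 → 213.
Using p = 0.92: p(1−p) = 0.0736, so n = 1.75² × 0.0736 / 0.060² ≈ 62.61 → 63.
Reduction: 213 − 63 = 150.

150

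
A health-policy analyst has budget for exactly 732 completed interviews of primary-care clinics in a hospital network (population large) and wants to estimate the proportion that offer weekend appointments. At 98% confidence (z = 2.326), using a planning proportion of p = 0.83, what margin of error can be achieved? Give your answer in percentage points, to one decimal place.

3.2

SE(p̂) = √[p(1−p)/n] = √[0.1411/732] = 0.01388.
E = z × SE = 2.326 × 0.01388 = 0.03229, or 3.2 percentage points.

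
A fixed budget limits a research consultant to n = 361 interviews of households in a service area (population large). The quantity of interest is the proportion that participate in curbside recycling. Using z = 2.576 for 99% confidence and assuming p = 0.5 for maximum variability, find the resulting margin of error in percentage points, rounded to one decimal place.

6.8

SE(p̂) = √[p(1−p)/n] = √[0.2500/361] = 0.02632.
E = z × SE = 2.576 × 0.02632 = 0.06779, or 6.8 percentage points.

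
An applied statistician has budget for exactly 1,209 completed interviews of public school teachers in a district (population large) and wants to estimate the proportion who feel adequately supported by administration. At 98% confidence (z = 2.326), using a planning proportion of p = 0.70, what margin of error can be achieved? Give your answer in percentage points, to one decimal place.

SE(p̂) = √[p(1−p)/n] = √[0.2100/1209] = 0.01318.
E = z × SE = 2.326 × 0.01318 = 0.03066, or 3.1 percentage points.

3.1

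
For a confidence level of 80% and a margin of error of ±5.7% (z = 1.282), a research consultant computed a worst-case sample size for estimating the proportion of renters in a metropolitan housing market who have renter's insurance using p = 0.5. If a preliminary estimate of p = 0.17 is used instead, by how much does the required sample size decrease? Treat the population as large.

55

Conservative (p = 0.5): n = 1.282² × 0.25 / 0.057² ≈ 126.46 → 127.
Using p = 0.17: p(1−p) = 0.1411, so n = 1.282² × 0.1411 / 0.057² ≈ 71.38 → 72.
Reduction: 127 − 72 = 55.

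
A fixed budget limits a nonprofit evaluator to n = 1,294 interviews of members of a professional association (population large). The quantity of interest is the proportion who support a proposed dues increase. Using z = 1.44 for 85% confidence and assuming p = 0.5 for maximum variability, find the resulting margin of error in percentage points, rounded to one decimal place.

2.0

SE(p̂) = √[p(1−p)/n] = √[0.2500/1294] = 0.01390.
E = z × SE = 1.44 × 0.01390 = 0.02002, or 2.0 percentage points.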